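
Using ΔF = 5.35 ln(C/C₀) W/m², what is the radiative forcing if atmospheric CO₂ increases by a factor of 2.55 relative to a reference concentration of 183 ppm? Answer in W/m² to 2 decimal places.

ΔF = 5.01 W/m²

ΔF = 5.35 × ln(2.55) = 5.35 × 0.93609 = 5.0081 W/m².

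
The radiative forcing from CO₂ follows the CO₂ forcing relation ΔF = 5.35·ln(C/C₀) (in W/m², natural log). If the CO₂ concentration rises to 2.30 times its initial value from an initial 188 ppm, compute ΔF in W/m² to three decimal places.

Because the forcing depends only on the ratio C/C₀, the initial concentration does not enter.
ΔF = 5.35 × ln(2.30) = 5.35 × 0.83291 = 4.4561 W/m².

ΔF = 4.456 W/m²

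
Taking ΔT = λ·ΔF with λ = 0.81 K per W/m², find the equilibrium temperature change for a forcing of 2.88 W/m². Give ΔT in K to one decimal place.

ΔT = 2.3 K

ΔT = λ ΔF = 0.81 × 2.88 = 2.3328 K.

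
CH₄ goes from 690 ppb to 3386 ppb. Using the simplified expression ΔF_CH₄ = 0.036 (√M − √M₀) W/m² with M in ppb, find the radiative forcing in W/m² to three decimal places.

ΔF = 1.149 W/m²

CH₄: 0.036 × (√3386 − √690) = 0.036 × (58.1893 − 26.2679) = 0.036 × 31.9214 = 1.1492 W/m².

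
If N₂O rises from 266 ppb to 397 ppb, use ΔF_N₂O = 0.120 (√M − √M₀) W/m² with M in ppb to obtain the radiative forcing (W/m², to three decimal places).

N₂O: 0.120 × (√397 − √266) = 0.120 × (19.9249 − 16.3095) = 0.120 × 3.6154 = 0.4338 W/m².

ΔF = 0.434 W/m²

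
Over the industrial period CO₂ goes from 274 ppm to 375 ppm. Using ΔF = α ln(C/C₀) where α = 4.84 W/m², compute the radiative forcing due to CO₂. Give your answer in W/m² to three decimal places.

ΔF = 1.519 W/m²

CO₂ absorption bands are partially saturated, so forcing scales with the logarithm of the concentration ratio.
CO₂: 4.84 × ln(375/274) = 4.84 × ln(1.36861) = 4.84 × 0.31380 = 1.5188 W/m².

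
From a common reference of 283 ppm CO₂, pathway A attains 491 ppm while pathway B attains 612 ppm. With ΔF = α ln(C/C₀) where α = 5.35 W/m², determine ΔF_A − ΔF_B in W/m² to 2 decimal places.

ΔF_A − ΔF_B = -1.18 W/m²

ΔF_A = 5.35 ln(491/283) = 5.35 × 0.55100 = 2.9479 W/m².
ΔF_B = 5.35 ln(612/283) = 5.35 × 0.77129 = 4.1264 W/m².
Difference: 2.9479 − 4.1264 = -1.1785 W/m².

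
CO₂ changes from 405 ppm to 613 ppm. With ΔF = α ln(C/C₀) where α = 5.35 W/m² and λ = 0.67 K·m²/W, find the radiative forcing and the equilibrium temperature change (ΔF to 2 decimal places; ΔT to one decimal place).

ΔF = 2.22 W/m²; ΔT = 1.5 K

CO₂: 5.35 × ln(613/405) = 5.35 × ln(1.51358) = 5.35 × 0.41448 = 2.2175 W/m².
ΔT = λ ΔF = 0.67 × 2.22 = 1.4874 K.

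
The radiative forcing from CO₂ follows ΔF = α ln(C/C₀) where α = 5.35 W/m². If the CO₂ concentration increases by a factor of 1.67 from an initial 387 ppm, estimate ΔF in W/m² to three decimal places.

ΔF = 5.35 × ln(1.67) = 5.35 × 0.51282 = 2.7436 W/m².

ΔF = 2.744 W/m²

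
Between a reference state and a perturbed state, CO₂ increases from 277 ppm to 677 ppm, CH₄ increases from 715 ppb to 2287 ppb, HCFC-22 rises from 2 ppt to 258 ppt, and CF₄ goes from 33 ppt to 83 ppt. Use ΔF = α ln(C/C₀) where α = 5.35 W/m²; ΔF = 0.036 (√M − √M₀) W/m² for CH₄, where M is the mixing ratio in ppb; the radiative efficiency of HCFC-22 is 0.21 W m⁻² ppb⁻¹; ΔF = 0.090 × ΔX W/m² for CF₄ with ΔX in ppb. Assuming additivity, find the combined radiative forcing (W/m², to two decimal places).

CO₂: 5.35 × ln(677/277) = 5.35 × ln(2.44404) = 5.35 × 0.89365 = 4.7810 W/m².
CH₄: 0.036 × (√2287 − √715) = 0.036 × (47.8226 − 26.7395) = 0.036 × 21.0831 = 0.7590 W/m².
HCFC-22: Δ = 258 − 2 = 256 ppt = 0.256 ppb; ΔF = 0.21 × 0.256 = 0.0538 W/m².
CF₄: Δ = 83 − 33 = 50 ppt = 0.050 ppb; ΔF = 0.090 × 0.050 = 0.0045 W/m².
Total ΔF = 4.7810 + 0.7590 + 0.0538 + 0.0045 = 5.5983 W/m².

ΔF = 5.60 W/m²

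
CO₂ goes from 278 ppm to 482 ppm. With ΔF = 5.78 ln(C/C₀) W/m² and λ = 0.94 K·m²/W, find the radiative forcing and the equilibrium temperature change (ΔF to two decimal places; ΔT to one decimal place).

ΔF = 3.18 W/m²; ΔT = 3.0 K

CO₂: 5.78 × ln(482/278) = 5.78 × ln(1.73381) = 5.78 × 0.55032 = 3.1808 W/m².
ΔT = λ ΔF = 0.94 × 3.18 = 2.9892 K.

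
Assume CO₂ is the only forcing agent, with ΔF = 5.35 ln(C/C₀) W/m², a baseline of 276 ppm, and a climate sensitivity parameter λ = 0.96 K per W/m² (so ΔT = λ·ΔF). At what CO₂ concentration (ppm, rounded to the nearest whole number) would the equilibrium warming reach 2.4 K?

Required forcing: ΔF = ΔT/λ = 2.4/0.96 = 2.5000 W/m².
Then ln(C/276) = ΔF/5.35 = 2.5000/5.35 = 0.46729.
So C = 276 × e^0.46729 = 276 × 1.59566 = 440.40 ppm.

C ≈ 440 ppm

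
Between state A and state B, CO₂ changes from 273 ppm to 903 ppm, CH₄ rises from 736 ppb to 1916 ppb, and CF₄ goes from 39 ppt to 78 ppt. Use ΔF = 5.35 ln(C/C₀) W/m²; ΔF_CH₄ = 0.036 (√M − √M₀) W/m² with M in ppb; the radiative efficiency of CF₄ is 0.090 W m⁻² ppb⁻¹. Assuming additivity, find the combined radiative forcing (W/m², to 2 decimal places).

CO₂: 5.35 × ln(903/273) = 5.35 × ln(3.30769) = 5.35 × 1.19625 = 6.3999 W/m².
CH₄: 0.036 × (√1916 − √736) = 0.036 × (43.7721 − 27.1293) = 0.036 × 16.6428 = 0.5991 W/m².
CF₄: Δ = 78 − 39 = 39 ppt = 0.039 ppb; ΔF = 0.090 × 0.039 = 0.0035 W/m².
Total ΔF = 6.3999 + 0.5991 + 0.0035 = 7.0025 W/m².

ΔF = 7.00 W/m²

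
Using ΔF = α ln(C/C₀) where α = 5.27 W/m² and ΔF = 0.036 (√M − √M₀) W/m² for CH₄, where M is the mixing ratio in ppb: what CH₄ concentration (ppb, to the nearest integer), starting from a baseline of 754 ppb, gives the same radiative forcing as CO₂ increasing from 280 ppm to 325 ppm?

M ≈ 2428 ppb

CO₂ forcing: 5.27 × ln(325/280) = 5.27 × 0.149036 = 0.78542 W/m².
Set 0.036(√M − √754) = 0.78542: √M = 0.78542/0.036 + √754 = 21.8172 + 27.4591 = 49.2763.
M = (49.2763)² = 2428.15 ppb.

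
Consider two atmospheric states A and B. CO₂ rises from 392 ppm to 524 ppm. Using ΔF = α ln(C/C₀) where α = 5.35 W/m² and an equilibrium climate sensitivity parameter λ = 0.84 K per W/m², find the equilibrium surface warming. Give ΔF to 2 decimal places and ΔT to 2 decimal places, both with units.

CO₂: 5.35 × ln(524/392) = 5.35 × ln(1.33673) = 5.35 × 0.29023 = 1.5527 W/m².
ΔT = λ ΔF = 0.84 × 1.55 = 1.3020 K.

ΔF = 1.55 W/m²; ΔT = 1.30 K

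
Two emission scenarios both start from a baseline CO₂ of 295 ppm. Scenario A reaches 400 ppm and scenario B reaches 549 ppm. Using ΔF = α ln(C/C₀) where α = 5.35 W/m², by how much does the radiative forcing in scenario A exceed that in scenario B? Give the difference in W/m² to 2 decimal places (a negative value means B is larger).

ΔF_A = 5.35 ln(400/295) = 5.35 × 0.30449 = 1.6290 W/m².
ΔF_B = 5.35 ln(549/295) = 5.35 × 0.62112 = 3.3230 W/m².
Difference: 1.6290 − 3.3230 = -1.6940 W/m².

ΔF_A − ΔF_B = -1.69 W/m²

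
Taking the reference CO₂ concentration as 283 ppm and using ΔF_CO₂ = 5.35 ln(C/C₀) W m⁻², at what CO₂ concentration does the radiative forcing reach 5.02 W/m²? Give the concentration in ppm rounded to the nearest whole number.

C ≈ 723 ppm

Set 5.35 ln(C/283) = 5.02, so ln(C/283) = 5.02/5.35 = 0.93832.
Then C/283 = e^0.93832 = 2.55568, giving C = 283 × 2.55568 = 723.26 ppm.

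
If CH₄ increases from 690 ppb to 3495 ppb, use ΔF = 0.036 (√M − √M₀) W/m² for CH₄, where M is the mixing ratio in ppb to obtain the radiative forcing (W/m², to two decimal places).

ΔF = 1.18 W/m²

CH₄: 0.036 × (√3495 − √690) = 0.036 × (59.1185 − 26.2679) = 0.036 × 32.8506 = 1.1826 W/m².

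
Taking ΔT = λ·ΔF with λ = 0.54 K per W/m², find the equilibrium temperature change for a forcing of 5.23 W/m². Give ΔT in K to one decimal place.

ΔT = 2.8 K

ΔT = λ ΔF = 0.54 × 5.23 = 2.8242 K.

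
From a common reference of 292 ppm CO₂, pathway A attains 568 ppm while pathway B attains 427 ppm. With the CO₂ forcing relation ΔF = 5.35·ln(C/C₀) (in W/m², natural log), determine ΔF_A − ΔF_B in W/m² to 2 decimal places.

ΔF_A − ΔF_B = 1.53 W/m²

ΔF_A = 5.35 ln(568/292) = 5.35 × 0.66537 = 3.5597 W/m².
ΔF_B = 5.35 ln(427/292) = 5.35 × 0.38003 = 2.0332 W/m².
Difference: 3.5597 − 2.0332 = 1.5265 W/m².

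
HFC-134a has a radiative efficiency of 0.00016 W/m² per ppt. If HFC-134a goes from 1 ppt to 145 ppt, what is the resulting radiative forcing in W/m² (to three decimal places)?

ΔF = 0.023 W/m²

HFC-134a: ΔF = 0.00016 × (145 − 1) = 0.00016 × 144 = 0.0230 W/m².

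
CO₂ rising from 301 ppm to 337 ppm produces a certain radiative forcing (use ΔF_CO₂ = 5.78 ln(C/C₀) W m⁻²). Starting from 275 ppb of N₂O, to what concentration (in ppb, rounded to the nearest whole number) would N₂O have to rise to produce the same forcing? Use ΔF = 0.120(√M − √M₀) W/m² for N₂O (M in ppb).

CO₂ forcing: 5.78 × ln(337/301) = 5.78 × 0.112973 = 0.65298 W/m².
Set 0.120(√M − √275) = 0.65298: √M = 0.65298/0.120 + √275 = 5.4415 + 16.5831 = 22.0246.
M = (22.0246)² = 485.08 ppb.

M ≈ 485 ppb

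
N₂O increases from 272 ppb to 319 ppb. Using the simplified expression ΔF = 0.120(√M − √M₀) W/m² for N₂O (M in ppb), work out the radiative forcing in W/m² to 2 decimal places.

ΔF = 0.16 W/m²

N₂O: 0.120 × (√319 − √272) = 0.120 × (17.8606 − 16.4924) = 0.120 × 1.3682 = 0.1642 W/m².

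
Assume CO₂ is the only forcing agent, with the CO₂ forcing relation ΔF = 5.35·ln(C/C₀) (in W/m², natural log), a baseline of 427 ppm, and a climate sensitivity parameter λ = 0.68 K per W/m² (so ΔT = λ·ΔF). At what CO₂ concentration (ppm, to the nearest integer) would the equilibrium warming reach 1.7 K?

C ≈ 681 ppm

Required forcing: ΔF = ΔT/λ = 1.7/0.68 = 2.5000 W/m².
Then ln(C/427) = ΔF/5.35 = 2.5000/5.35 = 0.46729.
So C = 427 × e^0.46729 = 427 × 1.59566 = 681.35 ppm.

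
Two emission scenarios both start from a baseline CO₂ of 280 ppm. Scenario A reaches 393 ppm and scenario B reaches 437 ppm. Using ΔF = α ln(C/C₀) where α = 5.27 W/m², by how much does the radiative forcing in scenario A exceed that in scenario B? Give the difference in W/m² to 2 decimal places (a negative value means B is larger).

ΔF_A = 5.27 ln(393/280) = 5.27 × 0.33902 = 1.7866 W/m².
ΔF_B = 5.27 ln(437/280) = 5.27 × 0.44514 = 2.3459 W/m².
Difference: 1.7866 − 2.3459 = -0.5593 W/m².
(Equivalently, ΔF_A − ΔF_B = 5.27 ln(393/437) = 5.27 × -0.10612 = -0.5593 W/m².)

ΔF_A − ΔF_B = -0.56 W/m²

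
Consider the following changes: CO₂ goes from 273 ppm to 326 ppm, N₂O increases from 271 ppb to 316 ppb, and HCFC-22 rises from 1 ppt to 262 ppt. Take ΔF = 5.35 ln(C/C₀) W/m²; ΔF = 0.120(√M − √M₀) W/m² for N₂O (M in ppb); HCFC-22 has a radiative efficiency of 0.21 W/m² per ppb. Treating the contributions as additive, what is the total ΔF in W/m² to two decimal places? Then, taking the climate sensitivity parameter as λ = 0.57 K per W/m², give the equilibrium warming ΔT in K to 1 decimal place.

ΔF = 1.16 W/m²; ΔT = 0.7 K

CO₂: 5.35 × ln(326/273) = 5.35 × ln(1.19414) = 5.35 × 0.17743 = 0.9493 W/m².
N₂O: 0.120 × (√316 − √271) = 0.120 × (17.7764 − 16.4621) = 0.120 × 1.3143 = 0.1577 W/m².
HCFC-22: Δ = 262 − 1 = 261 ppt = 0.261 ppb; ΔF = 0.21 × 0.261 = 0.0548 W/m².
Total ΔF = 0.9493 + 0.1577 + 0.0548 = 1.1618 W/m².
ΔT = λ ΔF = 0.57 × 1.16 = 0.6612 K.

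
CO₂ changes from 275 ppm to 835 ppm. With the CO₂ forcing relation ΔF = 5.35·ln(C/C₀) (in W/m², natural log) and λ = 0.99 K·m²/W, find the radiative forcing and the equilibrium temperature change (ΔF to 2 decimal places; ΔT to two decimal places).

ΔF = 5.94 W/m²; ΔT = 5.88 K

CO₂: 5.35 × ln(835/275) = 5.35 × ln(3.03636) = 5.35 × 1.11066 = 5.9420 W/m².
ΔT = λ ΔF = 0.99 × 5.94 = 5.8806 K.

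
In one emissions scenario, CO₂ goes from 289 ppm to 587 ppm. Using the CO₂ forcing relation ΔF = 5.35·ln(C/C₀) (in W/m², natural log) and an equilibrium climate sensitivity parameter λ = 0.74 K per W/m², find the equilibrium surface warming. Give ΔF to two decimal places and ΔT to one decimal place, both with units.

ΔF = 3.79 W/m²; ΔT = 2.8 K

CO₂: 5.35 × ln(587/289) = 5.35 × ln(2.03114) = 5.35 × 0.70860 = 3.7910 W/m².
ΔT = λ ΔF = 0.74 × 3.79 = 2.8046 K.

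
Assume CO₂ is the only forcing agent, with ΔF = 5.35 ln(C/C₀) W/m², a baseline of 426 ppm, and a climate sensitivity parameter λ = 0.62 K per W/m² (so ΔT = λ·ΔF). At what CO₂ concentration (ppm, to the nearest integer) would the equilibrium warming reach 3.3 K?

Required forcing: ΔF = ΔT/λ = 3.3/0.62 = 5.3226 W/m².
Then ln(C/426) = ΔF/5.35 = 5.3226/5.35 = 0.99488.
So C = 426 × e^0.99488 = 426 × 2.70440 = 1152.07 ppm.

C ≈ 1152 ppm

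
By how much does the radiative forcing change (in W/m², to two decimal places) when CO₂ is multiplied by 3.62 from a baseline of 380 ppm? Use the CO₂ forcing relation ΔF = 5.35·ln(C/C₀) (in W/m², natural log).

ΔF = 6.88 W/m²

Because the forcing depends only on the ratio C/C₀, the initial concentration does not enter.
ΔF = 5.35 × ln(3.62) = 5.35 × 1.28647 = 6.8826 W/m².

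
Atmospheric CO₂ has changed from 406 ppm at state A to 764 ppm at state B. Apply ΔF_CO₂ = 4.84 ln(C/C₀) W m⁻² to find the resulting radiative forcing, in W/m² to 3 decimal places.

ΔF = 3.060 W/m²

CO₂ absorption bands are partially saturated, so forcing scales with the logarithm of the concentration ratio.
CO₂: 4.84 × ln(764/406) = 4.84 × ln(1.88177) = 4.84 × 0.63221 = 3.0599 W/m².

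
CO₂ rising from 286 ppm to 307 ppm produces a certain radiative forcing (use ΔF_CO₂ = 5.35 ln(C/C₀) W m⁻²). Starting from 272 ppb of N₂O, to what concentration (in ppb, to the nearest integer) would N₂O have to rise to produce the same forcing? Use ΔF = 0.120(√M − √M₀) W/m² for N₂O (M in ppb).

CO₂ forcing: 5.35 × ln(307/286) = 5.35 × 0.070856 = 0.37908 W/m².
Set 0.120(√M − √272) = 0.37908: √M = 0.37908/0.120 + √272 = 3.1590 + 16.4924 = 19.6514.
M = (19.6514)² = 386.18 ppb.

M ≈ 386 ppb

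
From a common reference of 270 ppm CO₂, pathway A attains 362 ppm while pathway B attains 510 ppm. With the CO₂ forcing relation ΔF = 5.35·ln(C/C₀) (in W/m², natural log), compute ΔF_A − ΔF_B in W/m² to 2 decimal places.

ΔF_A = 5.35 ln(362/270) = 5.35 × 0.29322 = 1.5687 W/m².
ΔF_B = 5.35 ln(510/270) = 5.35 × 0.63599 = 3.4025 W/m².
Difference: 1.5687 − 3.4025 = -1.8338 W/m².
(Equivalently, ΔF_A − ΔF_B = 5.35 ln(362/510) = 5.35 × -0.34277 = -1.8338 W/m².)

ΔF_A − ΔF_B = -1.83 W/m²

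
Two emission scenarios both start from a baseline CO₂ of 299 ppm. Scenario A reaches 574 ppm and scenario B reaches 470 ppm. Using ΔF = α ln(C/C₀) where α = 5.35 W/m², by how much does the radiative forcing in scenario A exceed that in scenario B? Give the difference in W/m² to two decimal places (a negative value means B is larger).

ΔF_A = 5.35 ln(574/299) = 5.35 × 0.65219 = 3.4892 W/m².
ΔF_B = 5.35 ln(470/299) = 5.35 × 0.45229 = 2.4198 W/m².
Difference: 3.4892 − 2.4198 = 1.0694 W/m².

ΔF_A − ΔF_B = 1.07 W/m²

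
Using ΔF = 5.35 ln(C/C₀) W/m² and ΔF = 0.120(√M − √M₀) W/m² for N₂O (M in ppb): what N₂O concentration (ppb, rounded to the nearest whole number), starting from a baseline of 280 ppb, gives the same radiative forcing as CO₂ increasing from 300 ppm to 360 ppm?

M ≈ 618 ppb

CO₂ forcing: 5.35 × ln(360/300) = 5.35 × 0.182322 = 0.97542 W/m².
Set 0.120(√M − √280) = 0.97542: √M = 0.97542/0.120 + √280 = 8.1285 + 16.7332 = 24.8617.
M = (24.8617)² = 618.10 ppb.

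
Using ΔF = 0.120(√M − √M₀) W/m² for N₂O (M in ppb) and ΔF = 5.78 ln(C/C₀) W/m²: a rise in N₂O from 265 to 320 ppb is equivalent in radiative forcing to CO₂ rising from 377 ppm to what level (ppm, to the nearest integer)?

C ≈ 390 ppm

N₂O forcing: 0.120 × (√320 − √265) = 0.120 × (17.8885 − 16.2788) = 0.120 × 1.6097 = 0.19316 W/m².
Set 5.78 ln(C/377) = 0.19316: ln(C/377) = 0.19316/5.78 = 0.03342, so C = 377 × e^0.03342 = 377 × 1.03398 = 389.81 ppm.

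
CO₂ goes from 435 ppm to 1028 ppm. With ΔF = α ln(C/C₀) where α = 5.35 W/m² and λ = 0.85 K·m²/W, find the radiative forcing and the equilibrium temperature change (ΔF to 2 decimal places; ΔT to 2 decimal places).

ΔF = 4.60 W/m²; ΔT = 3.91 K

CO₂: 5.35 × ln(1028/435) = 5.35 × ln(2.36322) = 5.35 × 0.86003 = 4.6012 W/m².
ΔT = λ ΔF = 0.85 × 4.60 = 3.9100 K.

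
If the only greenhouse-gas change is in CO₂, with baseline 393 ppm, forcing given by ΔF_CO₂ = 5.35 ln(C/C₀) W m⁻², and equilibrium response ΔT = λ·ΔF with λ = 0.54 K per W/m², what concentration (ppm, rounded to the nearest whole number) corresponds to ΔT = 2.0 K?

Required forcing: ΔF = ΔT/λ = 2.0/0.54 = 3.7037 W/m².
Then ln(C/393) = ΔF/5.35 = 3.7037/5.35 = 0.69228.
So C = 393 × e^0.69228 = 393 × 1.99827 = 785.32 ppm.

C ≈ 785 ppm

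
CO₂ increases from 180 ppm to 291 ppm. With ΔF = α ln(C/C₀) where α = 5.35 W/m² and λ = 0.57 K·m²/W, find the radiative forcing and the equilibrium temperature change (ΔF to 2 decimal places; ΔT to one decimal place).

ΔF = 2.57 W/m²; ΔT = 1.5 K

CO₂: 5.35 × ln(291/180) = 5.35 × ln(1.61667) = 5.35 × 0.48037 = 2.5700 W/m².
ΔT = λ ΔF = 0.57 × 2.57 = 1.4649 K.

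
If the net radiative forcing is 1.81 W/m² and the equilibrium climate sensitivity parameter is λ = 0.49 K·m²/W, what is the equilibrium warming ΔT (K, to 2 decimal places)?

ΔT = 0.89 K

ΔT = λ ΔF = 0.49 × 1.81 = 0.8869 K.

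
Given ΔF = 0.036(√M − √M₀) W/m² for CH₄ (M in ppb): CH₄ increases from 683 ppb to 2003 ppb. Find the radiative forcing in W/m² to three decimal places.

ΔF = 0.670 W/m²

CH₄: 0.036 × (√2003 − √683) = 0.036 × (44.7549 − 26.1343) = 0.036 × 18.6206 = 0.6703 W/m².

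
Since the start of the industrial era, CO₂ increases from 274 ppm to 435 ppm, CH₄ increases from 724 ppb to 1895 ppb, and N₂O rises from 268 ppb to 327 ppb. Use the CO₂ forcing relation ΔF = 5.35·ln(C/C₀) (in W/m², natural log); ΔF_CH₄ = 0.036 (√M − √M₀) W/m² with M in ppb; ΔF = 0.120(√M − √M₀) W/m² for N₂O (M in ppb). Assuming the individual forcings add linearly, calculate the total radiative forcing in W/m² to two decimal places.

CO₂: 5.35 × ln(435/274) = 5.35 × ln(1.58759) = 5.35 × 0.46222 = 2.4729 W/m².
CH₄: 0.036 × (√1895 − √724) = 0.036 × (43.5316 − 26.9072) = 0.036 × 16.6244 = 0.5985 W/m².
N₂O: 0.120 × (√327 − √268) = 0.120 × (18.0831 − 16.3707) = 0.120 × 1.7124 = 0.2055 W/m².
Total ΔF = 2.4729 + 0.5985 + 0.2055 = 3.2769 W/m².

ΔF = 3.28 W/m²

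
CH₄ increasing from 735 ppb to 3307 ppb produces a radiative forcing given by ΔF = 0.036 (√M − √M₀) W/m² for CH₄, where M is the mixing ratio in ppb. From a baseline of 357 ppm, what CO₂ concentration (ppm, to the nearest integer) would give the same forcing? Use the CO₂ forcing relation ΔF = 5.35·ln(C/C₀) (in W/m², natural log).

CH₄ forcing: 0.036 × (√3307 − √735) = 0.036 × (57.5065 − 27.1109) = 0.036 × 30.3956 = 1.09424 W/m².
Set 5.35 ln(C/357) = 1.09424: ln(C/357) = 1.09424/5.35 = 0.20453, so C = 357 × e^0.20453 = 357 × 1.22695 = 438.02 ppm.

C ≈ 438 ppm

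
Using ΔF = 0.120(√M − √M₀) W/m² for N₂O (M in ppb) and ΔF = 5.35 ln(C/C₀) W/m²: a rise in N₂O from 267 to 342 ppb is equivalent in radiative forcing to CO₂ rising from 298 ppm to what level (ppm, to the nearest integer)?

N₂O forcing: 0.120 × (√342 − √267) = 0.120 × (18.4932 − 16.3401) = 0.120 × 2.1531 = 0.25837 W/m².
Set 5.35 ln(C/298) = 0.25837: ln(C/298) = 0.25837/5.35 = 0.04829, so C = 298 × e^0.04829 = 298 × 1.04947 = 312.74 ppm.

C ≈ 313 ppm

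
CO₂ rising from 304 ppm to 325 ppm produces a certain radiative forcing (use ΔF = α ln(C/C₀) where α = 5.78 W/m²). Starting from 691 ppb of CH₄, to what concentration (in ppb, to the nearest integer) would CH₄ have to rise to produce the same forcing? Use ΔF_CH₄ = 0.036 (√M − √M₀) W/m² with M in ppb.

CO₂ forcing: 5.78 × ln(325/304) = 5.78 × 0.066797 = 0.38609 W/m².
Set 0.036(√M − √691) = 0.38609: √M = 0.38609/0.036 + √691 = 10.7247 + 26.2869 = 37.0116.
M = (37.0116)² = 1369.86 ppb.

M ≈ 1370 ppb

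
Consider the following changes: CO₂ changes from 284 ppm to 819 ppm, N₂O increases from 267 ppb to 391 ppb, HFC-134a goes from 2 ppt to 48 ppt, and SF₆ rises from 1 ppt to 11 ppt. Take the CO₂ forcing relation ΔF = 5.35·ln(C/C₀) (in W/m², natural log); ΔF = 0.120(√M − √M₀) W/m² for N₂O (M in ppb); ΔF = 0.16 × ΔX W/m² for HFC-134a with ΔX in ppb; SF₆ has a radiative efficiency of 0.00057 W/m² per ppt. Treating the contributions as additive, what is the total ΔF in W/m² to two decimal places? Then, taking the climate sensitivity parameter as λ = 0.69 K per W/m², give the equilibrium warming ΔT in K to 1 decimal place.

CO₂: 5.35 × ln(819/284) = 5.35 × ln(2.88380) = 5.35 × 1.05911 = 5.6662 W/m².
N₂O: 0.120 × (√391 − √267) = 0.120 × (19.7737 − 16.3401) = 0.120 × 3.4336 = 0.4120 W/m².
HFC-134a: Δ = 48 − 2 = 46 ppt = 0.046 ppb; ΔF = 0.16 × 0.046 = 0.0074 W/m².
SF₆: ΔF = 0.00057 × (11 − 1) = 0.00057 × 10 = 0.0057 W/m².
Total ΔF = 5.6662 + 0.4120 + 0.0074 + 0.0057 = 6.0913 W/m².
ΔT = λ ΔF = 0.69 × 6.09 = 4.2021 K.

ΔF = 6.09 W/m²; ΔT = 4.2 K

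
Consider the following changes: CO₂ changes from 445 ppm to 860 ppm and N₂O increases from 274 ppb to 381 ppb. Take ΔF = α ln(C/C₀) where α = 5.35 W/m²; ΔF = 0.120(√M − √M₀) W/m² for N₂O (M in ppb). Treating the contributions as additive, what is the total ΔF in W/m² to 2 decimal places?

CO₂: 5.35 × ln(860/445) = 5.35 × ln(1.93258) = 5.35 × 0.65886 = 3.5249 W/m².
N₂O: 0.120 × (√381 − √274) = 0.120 × (19.5192 − 16.5529) = 0.120 × 2.9663 = 0.3560 W/m².
Total ΔF = 3.5249 + 0.3560 = 3.8809 W/m².

ΔF = 3.88 W/m²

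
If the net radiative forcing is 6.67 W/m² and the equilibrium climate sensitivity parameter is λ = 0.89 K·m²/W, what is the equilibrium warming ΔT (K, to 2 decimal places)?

ΔT = λ ΔF = 0.89 × 6.67 = 5.9363 K.

ΔT = 5.94 K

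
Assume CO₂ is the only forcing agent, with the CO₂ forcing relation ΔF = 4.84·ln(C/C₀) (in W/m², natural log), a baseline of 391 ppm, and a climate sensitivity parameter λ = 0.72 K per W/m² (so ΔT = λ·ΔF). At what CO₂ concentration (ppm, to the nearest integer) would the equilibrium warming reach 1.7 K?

Required forcing: ΔF = ΔT/λ = 1.7/0.72 = 2.3611 W/m².
Then ln(C/391) = ΔF/4.84 = 2.3611/4.84 = 0.48783.
So C = 391 × e^0.48783 = 391 × 1.62878 = 636.85 ppm.

C ≈ 637 ppm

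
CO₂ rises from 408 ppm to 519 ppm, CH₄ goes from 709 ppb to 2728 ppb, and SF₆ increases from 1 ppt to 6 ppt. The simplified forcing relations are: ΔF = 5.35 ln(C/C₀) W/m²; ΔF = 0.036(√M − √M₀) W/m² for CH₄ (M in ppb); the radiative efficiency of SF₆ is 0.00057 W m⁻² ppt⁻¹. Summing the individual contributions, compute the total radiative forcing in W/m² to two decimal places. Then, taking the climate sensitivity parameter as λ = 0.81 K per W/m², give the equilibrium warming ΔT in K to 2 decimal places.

CO₂: 5.35 × ln(519/408) = 5.35 × ln(1.27206) = 5.35 × 0.24064 = 1.2874 W/m².
CH₄: 0.036 × (√2728 − √709) = 0.036 × (52.2303 − 26.6271) = 0.036 × 25.6032 = 0.9217 W/m².
SF₆: ΔF = 0.00057 × (6 − 1) = 0.00057 × 5 = 0.0029 W/m².
Total ΔF = 1.2874 + 0.9217 + 0.0029 = 2.2120 W/m².
ΔT = λ ΔF = 0.81 × 2.21 = 1.7901 K.

ΔF = 2.21 W/m²; ΔT = 1.79 K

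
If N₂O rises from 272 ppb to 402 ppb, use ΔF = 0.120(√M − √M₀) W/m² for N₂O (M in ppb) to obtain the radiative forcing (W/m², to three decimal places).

ΔF = 0.427 W/m²

N₂O: 0.120 × (√402 − √272) = 0.120 × (20.0499 − 16.4924) = 0.120 × 3.5575 = 0.4269 W/m².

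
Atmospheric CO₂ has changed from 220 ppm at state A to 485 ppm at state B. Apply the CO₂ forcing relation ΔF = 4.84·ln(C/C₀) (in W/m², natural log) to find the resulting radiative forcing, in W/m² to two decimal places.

CO₂ absorption bands are partially saturated, so forcing scales with the logarithm of the concentration ratio.
CO₂: 4.84 × ln(485/220) = 4.84 × ln(2.20455) = 4.84 × 0.79052 = 3.8261 W/m².

ΔF = 3.83 W/m²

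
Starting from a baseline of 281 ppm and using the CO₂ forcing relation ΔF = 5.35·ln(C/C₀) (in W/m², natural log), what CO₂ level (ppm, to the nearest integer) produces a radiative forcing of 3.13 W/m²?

Set 5.35 ln(C/281) = 3.13, so ln(C/281) = 3.13/5.35 = 0.58505.
Then C/281 = e^0.58505 = 1.79508, giving C = 281 × 1.79508 = 504.42 ppm.

C ≈ 504 ppm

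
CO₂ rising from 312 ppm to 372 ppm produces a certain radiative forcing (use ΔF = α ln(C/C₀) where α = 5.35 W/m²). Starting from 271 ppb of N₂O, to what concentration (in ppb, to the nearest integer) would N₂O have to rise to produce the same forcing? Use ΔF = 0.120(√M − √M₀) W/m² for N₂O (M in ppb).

M ≈ 591 ppb

CO₂ forcing: 5.35 × ln(372/312) = 5.35 × 0.175891 = 0.94102 W/m².
Set 0.120(√M − √271) = 0.94102: √M = 0.94102/0.120 + √271 = 7.8418 + 16.4621 = 24.3039.
M = (24.3039)² = 590.68 ppb.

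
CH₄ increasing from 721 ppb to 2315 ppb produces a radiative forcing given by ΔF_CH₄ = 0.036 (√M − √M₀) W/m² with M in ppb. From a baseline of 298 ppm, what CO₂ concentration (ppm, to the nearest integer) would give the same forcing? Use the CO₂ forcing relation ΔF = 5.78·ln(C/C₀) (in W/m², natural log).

C ≈ 340 ppm

CH₄ forcing: 0.036 × (√2315 − √721) = 0.036 × (48.1144 − 26.8514) = 0.036 × 21.2630 = 0.76547 W/m².
Set 5.78 ln(C/298) = 0.76547: ln(C/298) = 0.76547/5.78 = 0.13243, so C = 298 × e^0.13243 = 298 × 1.14160 = 340.20 ppm.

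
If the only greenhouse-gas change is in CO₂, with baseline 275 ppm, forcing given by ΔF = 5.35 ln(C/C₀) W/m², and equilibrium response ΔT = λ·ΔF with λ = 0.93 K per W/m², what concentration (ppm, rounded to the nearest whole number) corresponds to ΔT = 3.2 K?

C ≈ 523 ppm

Required forcing: ΔF = ΔT/λ = 3.2/0.93 = 3.4409 W/m².
Then ln(C/275) = ΔF/5.35 = 3.4409/5.35 = 0.64316.
So C = 275 × e^0.64316 = 275 × 1.90248 = 523.18 ppm.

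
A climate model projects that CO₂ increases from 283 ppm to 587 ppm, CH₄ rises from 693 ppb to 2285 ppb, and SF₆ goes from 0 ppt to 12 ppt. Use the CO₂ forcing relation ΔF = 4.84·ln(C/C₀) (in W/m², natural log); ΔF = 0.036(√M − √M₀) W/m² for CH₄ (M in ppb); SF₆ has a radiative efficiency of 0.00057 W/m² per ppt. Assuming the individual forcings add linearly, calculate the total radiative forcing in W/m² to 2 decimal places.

CO₂: 4.84 × ln(587/283) = 4.84 × ln(2.07420) = 4.84 × 0.72958 = 3.5312 W/m².
CH₄: 0.036 × (√2285 − √693) = 0.036 × (47.8017 − 26.3249) = 0.036 × 21.4768 = 0.7732 W/m².
SF₆: ΔF = 0.00057 × (12 − 0) = 0.00057 × 12 = 0.0068 W/m².
Total ΔF = 3.5312 + 0.7732 + 0.0068 = 4.3112 W/m².

ΔF = 4.31 W/m²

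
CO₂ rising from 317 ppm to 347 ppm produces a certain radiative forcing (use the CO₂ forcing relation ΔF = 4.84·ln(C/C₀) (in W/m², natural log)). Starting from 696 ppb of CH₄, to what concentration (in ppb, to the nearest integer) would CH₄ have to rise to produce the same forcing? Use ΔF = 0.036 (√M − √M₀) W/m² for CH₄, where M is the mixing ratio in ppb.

M ≈ 1485 ppb

CO₂ forcing: 4.84 × ln(347/317) = 4.84 × 0.090423 = 0.43765 W/m².
Set 0.036(√M − √696) = 0.43765: √M = 0.43765/0.036 + √696 = 12.1569 + 26.3818 = 38.5387.
M = (38.5387)² = 1485.23 ppb.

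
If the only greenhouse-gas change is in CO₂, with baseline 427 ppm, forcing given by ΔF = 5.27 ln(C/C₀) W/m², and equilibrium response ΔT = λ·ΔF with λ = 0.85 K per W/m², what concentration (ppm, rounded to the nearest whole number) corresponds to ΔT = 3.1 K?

Required forcing: ΔF = ΔT/λ = 3.1/0.85 = 3.6471 W/m².
Then ln(C/427) = ΔF/5.27 = 3.6471/5.27 = 0.69205.
So C = 427 × e^0.69205 = 427 × 1.99781 = 853.06 ppm.

C ≈ 853 ppm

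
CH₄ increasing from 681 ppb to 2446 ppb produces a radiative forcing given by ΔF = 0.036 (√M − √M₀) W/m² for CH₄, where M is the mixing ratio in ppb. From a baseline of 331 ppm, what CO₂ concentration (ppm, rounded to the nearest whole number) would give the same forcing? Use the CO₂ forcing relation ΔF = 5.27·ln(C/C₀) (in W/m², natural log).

C ≈ 388 ppm

CH₄ forcing: 0.036 × (√2446 − √681) = 0.036 × (49.4571 − 26.0960) = 0.036 × 23.3611 = 0.84100 W/m².
Set 5.27 ln(C/331) = 0.84100: ln(C/331) = 0.84100/5.27 = 0.15958, so C = 331 × e^0.15958 = 331 × 1.17302 = 388.27 ppm.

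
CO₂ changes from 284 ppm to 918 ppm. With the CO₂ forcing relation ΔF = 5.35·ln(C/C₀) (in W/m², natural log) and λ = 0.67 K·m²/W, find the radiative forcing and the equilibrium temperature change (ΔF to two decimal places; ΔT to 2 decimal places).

CO₂: 5.35 × ln(918/284) = 5.35 × ln(3.23239) = 5.35 × 1.17322 = 6.2767 W/m².
ΔT = λ ΔF = 0.67 × 6.28 = 4.2076 K.

ΔF = 6.28 W/m²; ΔT = 4.21 K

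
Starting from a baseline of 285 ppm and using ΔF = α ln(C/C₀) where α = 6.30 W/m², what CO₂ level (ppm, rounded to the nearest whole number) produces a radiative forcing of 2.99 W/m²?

C ≈ 458 ppm

Set 6.30 ln(C/285) = 2.99, so ln(C/285) = 2.99/6.30 = 0.47460.
Then C/285 = e^0.47460 = 1.60737, giving C = 285 × 1.60737 = 458.10 ppm.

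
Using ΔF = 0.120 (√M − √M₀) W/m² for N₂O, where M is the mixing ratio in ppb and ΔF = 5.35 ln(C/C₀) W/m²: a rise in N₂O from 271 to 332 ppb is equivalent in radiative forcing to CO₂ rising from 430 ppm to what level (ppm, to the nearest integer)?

C ≈ 447 ppm

N₂O forcing: 0.120 × (√332 − √271) = 0.120 × (18.2209 − 16.4621) = 0.120 × 1.7588 = 0.21106 W/m².
Set 5.35 ln(C/430) = 0.21106: ln(C/430) = 0.21106/5.35 = 0.03945, so C = 430 × e^0.03945 = 430 × 1.04024 = 447.30 ppm.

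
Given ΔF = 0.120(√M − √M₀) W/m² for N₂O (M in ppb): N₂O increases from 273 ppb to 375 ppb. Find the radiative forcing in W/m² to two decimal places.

N₂O: 0.120 × (√375 − √273) = 0.120 × (19.3649 − 16.5227) = 0.120 × 2.8422 = 0.3411 W/m².

ΔF = 0.34 W/m²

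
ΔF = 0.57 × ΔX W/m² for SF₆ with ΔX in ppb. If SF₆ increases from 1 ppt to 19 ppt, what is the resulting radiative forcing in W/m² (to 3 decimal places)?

SF₆: Δ = 19 − 1 = 18 ppt = 0.018 ppb; ΔF = 0.57 × 0.018 = 0.0103 W/m².

ΔF = 0.010 W/m²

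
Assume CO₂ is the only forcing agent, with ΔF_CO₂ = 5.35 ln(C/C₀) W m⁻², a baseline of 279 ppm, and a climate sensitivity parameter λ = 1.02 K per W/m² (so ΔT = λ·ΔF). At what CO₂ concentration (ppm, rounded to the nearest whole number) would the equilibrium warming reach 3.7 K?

Required forcing: ΔF = ΔT/λ = 3.7/1.02 = 3.6275 W/m².
Then ln(C/279) = ΔF/5.35 = 3.6275/5.35 = 0.67804.
So C = 279 × e^0.67804 = 279 × 1.97001 = 549.63 ppm.

C ≈ 550 ppm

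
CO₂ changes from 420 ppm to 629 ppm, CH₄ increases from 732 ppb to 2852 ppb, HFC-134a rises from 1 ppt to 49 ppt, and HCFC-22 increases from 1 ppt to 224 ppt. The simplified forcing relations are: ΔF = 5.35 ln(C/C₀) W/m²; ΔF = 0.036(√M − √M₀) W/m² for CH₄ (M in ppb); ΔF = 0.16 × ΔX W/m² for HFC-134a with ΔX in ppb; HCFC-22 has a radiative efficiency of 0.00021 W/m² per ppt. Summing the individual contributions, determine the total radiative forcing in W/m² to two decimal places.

ΔF = 3.16 W/m²

CO₂: 5.35 × ln(629/420) = 5.35 × ln(1.49762) = 5.35 × 0.40388 = 2.1608 W/m².
CH₄: 0.036 × (√2852 − √732) = 0.036 × (53.4041 − 27.0555) = 0.036 × 26.3486 = 0.9485 W/m².
HFC-134a: Δ = 49 − 1 = 48 ppt = 0.048 ppb; ΔF = 0.16 × 0.048 = 0.0077 W/m².
HCFC-22: ΔF = 0.00021 × (224 − 1) = 0.00021 × 223 = 0.0468 W/m².
Total ΔF = 2.1608 + 0.9485 + 0.0077 + 0.0468 = 3.1638 W/m².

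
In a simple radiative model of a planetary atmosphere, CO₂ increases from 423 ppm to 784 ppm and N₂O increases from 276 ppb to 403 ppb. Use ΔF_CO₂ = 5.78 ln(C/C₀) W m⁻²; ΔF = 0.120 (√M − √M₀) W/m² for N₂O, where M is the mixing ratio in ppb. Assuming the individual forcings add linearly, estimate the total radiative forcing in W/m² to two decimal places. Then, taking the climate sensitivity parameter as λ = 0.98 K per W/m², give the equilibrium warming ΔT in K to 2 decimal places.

ΔF = 3.98 W/m²; ΔT = 3.90 K

CO₂: 5.78 × ln(784/423) = 5.78 × ln(1.85343) = 5.78 × 0.61704 = 3.5665 W/m².
N₂O: 0.120 × (√403 − √276) = 0.120 × (20.0749 − 16.6132) = 0.120 × 3.4617 = 0.4154 W/m².
Total ΔF = 3.5665 + 0.4154 = 3.9819 W/m².
ΔT = λ ΔF = 0.98 × 3.98 = 3.9004 K.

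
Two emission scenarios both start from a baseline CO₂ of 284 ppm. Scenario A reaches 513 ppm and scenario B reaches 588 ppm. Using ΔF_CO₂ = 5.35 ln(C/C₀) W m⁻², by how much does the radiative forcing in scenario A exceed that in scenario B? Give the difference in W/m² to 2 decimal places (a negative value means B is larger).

ΔF_A = 5.35 ln(513/284) = 5.35 × 0.59130 = 3.1635 W/m².
ΔF_B = 5.35 ln(588/284) = 5.35 × 0.72775 = 3.8935 W/m².
Difference: 3.1635 − 3.8935 = -0.7300 W/m².
(Equivalently, ΔF_A − ΔF_B = 5.35 ln(513/588) = 5.35 × -0.13645 = -0.7300 W/m².)

ΔF_A − ΔF_B = -0.73 W/m²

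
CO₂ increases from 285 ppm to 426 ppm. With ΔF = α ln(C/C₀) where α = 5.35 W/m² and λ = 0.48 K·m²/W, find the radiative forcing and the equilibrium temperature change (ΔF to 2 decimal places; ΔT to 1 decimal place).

CO₂: 5.35 × ln(426/285) = 5.35 × ln(1.49474) = 5.35 × 0.40195 = 2.1504 W/m².
ΔT = λ ΔF = 0.48 × 2.15 = 1.0320 K.

ΔF = 2.15 W/m²; ΔT = 1.0 K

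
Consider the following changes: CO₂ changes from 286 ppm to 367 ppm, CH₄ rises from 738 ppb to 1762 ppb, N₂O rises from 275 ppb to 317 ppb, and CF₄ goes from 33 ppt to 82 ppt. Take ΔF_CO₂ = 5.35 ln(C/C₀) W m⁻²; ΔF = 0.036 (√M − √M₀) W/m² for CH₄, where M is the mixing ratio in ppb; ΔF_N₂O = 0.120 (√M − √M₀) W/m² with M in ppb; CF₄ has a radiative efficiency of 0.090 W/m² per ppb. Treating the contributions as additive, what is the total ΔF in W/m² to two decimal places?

CO₂: 5.35 × ln(367/286) = 5.35 × ln(1.28322) = 5.35 × 0.24937 = 1.3341 W/m².
CH₄: 0.036 × (√1762 − √738) = 0.036 × (41.9762 − 27.1662) = 0.036 × 14.8100 = 0.5332 W/m².
N₂O: 0.120 × (√317 − √275) = 0.120 × (17.8045 − 16.5831) = 0.120 × 1.2214 = 0.1466 W/m².
CF₄: Δ = 82 − 33 = 49 ppt = 0.049 ppb; ΔF = 0.090 × 0.049 = 0.0044 W/m².
Total ΔF = 1.3341 + 0.5332 + 0.1466 + 0.0044 = 2.0183 W/m².

ΔF = 2.02 W/m²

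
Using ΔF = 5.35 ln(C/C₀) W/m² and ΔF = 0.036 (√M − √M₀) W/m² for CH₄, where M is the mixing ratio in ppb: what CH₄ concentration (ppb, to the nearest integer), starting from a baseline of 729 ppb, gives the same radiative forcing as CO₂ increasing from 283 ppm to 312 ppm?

CO₂ forcing: 5.35 × ln(312/283) = 5.35 × 0.097556 = 0.52192 W/m².
Set 0.036(√M − √729) = 0.52192: √M = 0.52192/0.036 + √729 = 14.4978 + 27.0000 = 41.4978.
M = (41.4978)² = 1722.07 ppb.

M ≈ 1722 ppb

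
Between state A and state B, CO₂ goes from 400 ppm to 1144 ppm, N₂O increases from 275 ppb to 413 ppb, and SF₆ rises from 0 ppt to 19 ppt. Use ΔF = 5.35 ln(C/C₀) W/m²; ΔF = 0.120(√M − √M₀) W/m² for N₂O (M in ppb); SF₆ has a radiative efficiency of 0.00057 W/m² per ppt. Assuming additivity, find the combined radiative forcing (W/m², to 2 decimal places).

CO₂: 5.35 × ln(1144/400) = 5.35 × ln(2.86000) = 5.35 × 1.05082 = 5.6219 W/m².
N₂O: 0.120 × (√413 − √275) = 0.120 × (20.3224 − 16.5831) = 0.120 × 3.7393 = 0.4487 W/m².
SF₆: ΔF = 0.00057 × (19 − 0) = 0.00057 × 19 = 0.0108 W/m².
Total ΔF = 5.6219 + 0.4487 + 0.0108 = 6.0814 W/m².

ΔF = 6.08 W/m²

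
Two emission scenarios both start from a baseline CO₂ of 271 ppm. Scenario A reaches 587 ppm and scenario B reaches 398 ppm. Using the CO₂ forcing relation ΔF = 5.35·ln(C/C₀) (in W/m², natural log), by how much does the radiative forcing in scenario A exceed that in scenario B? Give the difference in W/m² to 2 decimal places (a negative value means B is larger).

ΔF_A − ΔF_B = 2.08 W/m²

ΔF_A = 5.35 ln(587/271) = 5.35 × 0.77291 = 4.1351 W/m².
ΔF_B = 5.35 ln(398/271) = 5.35 × 0.38433 = 2.0562 W/m².
Difference: 4.1351 − 2.0562 = 2.0789 W/m².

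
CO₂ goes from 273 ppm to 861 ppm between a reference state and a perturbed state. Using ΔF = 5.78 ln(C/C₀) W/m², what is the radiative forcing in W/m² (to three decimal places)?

CO₂: 5.78 × ln(861/273) = 5.78 × ln(3.15385) = 5.78 × 1.14862 = 6.6390 W/m².

ΔF = 6.639 W/m²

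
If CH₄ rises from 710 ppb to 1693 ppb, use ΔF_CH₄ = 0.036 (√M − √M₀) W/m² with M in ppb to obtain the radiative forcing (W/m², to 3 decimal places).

CH₄: 0.036 × (√1693 − √710) = 0.036 × (41.1461 − 26.6458) = 0.036 × 14.5003 = 0.5220 W/m².

ΔF = 0.522 W/m²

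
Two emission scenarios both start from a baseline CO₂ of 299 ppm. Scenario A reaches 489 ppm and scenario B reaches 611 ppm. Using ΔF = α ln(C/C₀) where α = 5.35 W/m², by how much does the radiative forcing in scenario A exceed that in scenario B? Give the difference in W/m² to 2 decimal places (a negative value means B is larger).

ΔF_A = 5.35 ln(489/299) = 5.35 × 0.49192 = 2.6318 W/m².
ΔF_B = 5.35 ln(611/299) = 5.35 × 0.71465 = 3.8234 W/m².
Difference: 2.6318 − 3.8234 = -1.1916 W/m².
(Equivalently, ΔF_A − ΔF_B = 5.35 ln(489/611) = 5.35 × -0.22273 = -1.1916 W/m².)

ΔF_A − ΔF_B = -1.19 W/m²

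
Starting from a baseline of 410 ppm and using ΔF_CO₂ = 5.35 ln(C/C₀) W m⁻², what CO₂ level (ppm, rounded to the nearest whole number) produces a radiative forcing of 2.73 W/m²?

Set 5.35 ln(C/410) = 2.73, so ln(C/410) = 2.73/5.35 = 0.51028.
Then C/410 = e^0.51028 = 1.66576, giving C = 410 × 1.66576 = 682.96 ppm.

C ≈ 683 ppm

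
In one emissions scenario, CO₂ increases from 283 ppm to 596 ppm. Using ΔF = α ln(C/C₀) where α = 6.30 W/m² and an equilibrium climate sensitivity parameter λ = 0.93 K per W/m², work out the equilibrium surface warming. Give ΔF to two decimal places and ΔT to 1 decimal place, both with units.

CO₂: 6.30 × ln(596/283) = 6.30 × ln(2.10601) = 6.30 × 0.74480 = 4.6922 W/m².
ΔT = λ ΔF = 0.93 × 4.69 = 4.3617 K.

ΔF = 4.69 W/m²; ΔT = 4.4 K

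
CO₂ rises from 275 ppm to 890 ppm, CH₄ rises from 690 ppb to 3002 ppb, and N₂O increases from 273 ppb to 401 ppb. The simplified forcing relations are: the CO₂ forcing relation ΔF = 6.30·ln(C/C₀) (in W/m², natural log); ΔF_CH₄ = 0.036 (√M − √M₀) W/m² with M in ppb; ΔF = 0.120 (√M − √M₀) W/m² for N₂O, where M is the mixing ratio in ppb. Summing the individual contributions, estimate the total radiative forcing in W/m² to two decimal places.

CO₂: 6.30 × ln(890/275) = 6.30 × ln(3.23636) = 6.30 × 1.17445 = 7.3990 W/m².
CH₄: 0.036 × (√3002 − √690) = 0.036 × (54.7905 − 26.2679) = 0.036 × 28.5226 = 1.0268 W/m².
N₂O: 0.120 × (√401 − √273) = 0.120 × (20.0250 − 16.5227) = 0.120 × 3.5023 = 0.4203 W/m².
Total ΔF = 7.3990 + 1.0268 + 0.4203 = 8.8461 W/m².

ΔF = 8.85 W/m²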